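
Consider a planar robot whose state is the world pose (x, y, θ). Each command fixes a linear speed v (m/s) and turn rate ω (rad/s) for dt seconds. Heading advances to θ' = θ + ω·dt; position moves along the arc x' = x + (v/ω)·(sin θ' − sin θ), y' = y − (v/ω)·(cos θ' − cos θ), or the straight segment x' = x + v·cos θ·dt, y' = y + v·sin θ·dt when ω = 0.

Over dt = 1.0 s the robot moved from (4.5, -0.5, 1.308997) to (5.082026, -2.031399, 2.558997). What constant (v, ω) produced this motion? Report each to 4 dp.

Δθ = 2.558997 − 1.308997 = 1.250000
ω = Δθ/dt = 1.250000/1.0 = 1.2500
R = −Δy/(cos θ' − cos θ) = -1.4000
v = R·ω = -1.4000·1.2500 = -1.7500

v = -1.7500, ω = 1.2500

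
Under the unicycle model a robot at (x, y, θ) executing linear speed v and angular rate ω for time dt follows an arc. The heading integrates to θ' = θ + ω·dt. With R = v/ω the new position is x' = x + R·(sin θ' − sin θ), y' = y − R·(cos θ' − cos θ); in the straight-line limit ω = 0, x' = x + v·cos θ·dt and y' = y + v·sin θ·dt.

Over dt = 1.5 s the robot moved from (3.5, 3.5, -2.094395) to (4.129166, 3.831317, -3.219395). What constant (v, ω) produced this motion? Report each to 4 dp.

v = -0.5000, ω = -0.7500

Δθ = -3.219395 − -2.094395 = -1.125000
ω = Δθ/dt = -1.125000/1.5 = -0.7500
R = Δx/(sin θ' − sin θ) = 0.6667
v = R·ω = 0.6667·-0.7500 = -0.5000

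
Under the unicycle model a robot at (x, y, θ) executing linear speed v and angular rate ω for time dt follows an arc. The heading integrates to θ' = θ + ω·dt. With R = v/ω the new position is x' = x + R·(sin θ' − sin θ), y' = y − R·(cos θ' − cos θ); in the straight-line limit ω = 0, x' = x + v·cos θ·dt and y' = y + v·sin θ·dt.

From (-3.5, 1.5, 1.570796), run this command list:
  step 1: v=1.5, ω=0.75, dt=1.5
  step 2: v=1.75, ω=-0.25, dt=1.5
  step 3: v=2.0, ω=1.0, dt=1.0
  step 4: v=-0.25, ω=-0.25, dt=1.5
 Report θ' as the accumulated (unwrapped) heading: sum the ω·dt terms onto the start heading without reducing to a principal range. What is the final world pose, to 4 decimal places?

(-8.1883, 5.4505, 2.9458)

step 1: θ'=2.6958 (R=2.0000) → pose (-4.6376, 3.3045, 2.6958)
step 2: θ'=2.3208 (R=-7.0000) → pose (-6.7412, 4.8489, 2.3208)
step 3: θ'=3.3208 (R=2.0000) → pose (-8.5611, 5.4536, 3.3208)
step 4: θ'=2.9458 (R=1.0000) → pose (-8.1883, 5.4505, 2.9458)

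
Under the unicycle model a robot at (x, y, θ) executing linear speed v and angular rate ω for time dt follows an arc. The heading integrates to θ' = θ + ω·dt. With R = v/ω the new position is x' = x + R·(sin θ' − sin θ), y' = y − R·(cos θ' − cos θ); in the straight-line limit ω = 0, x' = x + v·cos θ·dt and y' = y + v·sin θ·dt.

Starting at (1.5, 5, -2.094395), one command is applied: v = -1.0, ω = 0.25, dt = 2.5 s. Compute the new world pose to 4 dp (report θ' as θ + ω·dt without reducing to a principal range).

(2.0154, 7.4049, -1.4694)

θ' = -2.0944 + 0.25·2.5 = -1.4694
R = v/ω = -1.0/0.25 = -4.0000
x' = 1.5 + -4.0000·(sin -1.4694 − sin -2.0944) = 2.0154
y' = 5 − -4.0000·(cos -1.4694 − cos -2.0944) = 7.4049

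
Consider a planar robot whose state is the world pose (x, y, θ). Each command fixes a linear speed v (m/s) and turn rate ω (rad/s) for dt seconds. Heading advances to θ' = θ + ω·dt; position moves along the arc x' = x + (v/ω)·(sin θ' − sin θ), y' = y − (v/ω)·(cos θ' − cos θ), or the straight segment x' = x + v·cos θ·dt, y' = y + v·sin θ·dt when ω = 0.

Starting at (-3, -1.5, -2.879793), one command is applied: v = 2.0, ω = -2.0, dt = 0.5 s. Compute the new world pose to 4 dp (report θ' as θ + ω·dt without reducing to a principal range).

(-3.9318, -1.2738, -3.8798)

θ' = -2.8798 + -2.0·0.5 = -3.8798
R = v/ω = 2.0/-2.0 = -1.0000
x' = -3 + -1.0000·(sin -3.8798 − sin -2.8798) = -3.9318
y' = -1.5 − -1.0000·(cos -3.8798 − cos -2.8798) = -1.2738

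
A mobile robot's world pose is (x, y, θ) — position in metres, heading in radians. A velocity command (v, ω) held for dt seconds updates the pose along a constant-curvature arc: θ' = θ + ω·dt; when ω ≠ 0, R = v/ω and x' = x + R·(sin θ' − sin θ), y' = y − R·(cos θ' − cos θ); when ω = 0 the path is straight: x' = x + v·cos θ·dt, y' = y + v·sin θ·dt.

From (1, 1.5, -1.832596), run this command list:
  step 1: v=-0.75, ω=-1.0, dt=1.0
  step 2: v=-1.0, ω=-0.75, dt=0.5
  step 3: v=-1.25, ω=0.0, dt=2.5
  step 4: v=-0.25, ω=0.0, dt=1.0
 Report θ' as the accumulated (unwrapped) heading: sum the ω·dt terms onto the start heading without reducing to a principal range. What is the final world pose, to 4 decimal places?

(5.3574, 1.8580, -3.2076)

step 1: θ'=-2.8326 (R=0.7500) → pose (1.4964, 2.0204, -2.8326)
step 2: θ'=-3.2076 (R=1.3333) → pose (1.9898, 2.0806, -3.2076)
step 3: θ'=-3.2076 (straight) → pose (5.1080, 1.8745, -3.2076)
step 4: θ'=-3.2076 (straight) → pose (5.3574, 1.8580, -3.2076)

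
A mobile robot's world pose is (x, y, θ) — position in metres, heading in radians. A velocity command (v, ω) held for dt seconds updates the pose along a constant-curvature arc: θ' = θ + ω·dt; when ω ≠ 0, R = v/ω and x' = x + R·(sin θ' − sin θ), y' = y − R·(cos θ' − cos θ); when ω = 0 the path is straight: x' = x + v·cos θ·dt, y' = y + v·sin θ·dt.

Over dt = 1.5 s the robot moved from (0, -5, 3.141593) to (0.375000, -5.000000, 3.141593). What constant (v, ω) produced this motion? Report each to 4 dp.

Δθ = 3.141593 − 3.141593 = 0.000000
ω = Δθ/dt = 0.000000/1.5 = 0.0000
ω = 0 → v = (Δx·cos θ + Δy·sin θ)/dt = -0.2500

v = -0.2500, ω = 0.0000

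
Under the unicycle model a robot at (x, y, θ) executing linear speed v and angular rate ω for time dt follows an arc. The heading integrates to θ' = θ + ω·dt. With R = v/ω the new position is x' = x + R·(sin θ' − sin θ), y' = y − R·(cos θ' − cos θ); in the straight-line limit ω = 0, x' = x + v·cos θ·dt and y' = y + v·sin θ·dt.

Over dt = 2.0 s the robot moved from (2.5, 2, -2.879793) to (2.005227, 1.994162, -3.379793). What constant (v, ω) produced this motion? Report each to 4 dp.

Δθ = -3.379793 − -2.879793 = -0.500000
ω = Δθ/dt = -0.500000/2.0 = -0.2500
R = Δx/(sin θ' − sin θ) = -1.0000
v = R·ω = -1.0000·-0.2500 = 0.2500

v = 0.2500, ω = -0.2500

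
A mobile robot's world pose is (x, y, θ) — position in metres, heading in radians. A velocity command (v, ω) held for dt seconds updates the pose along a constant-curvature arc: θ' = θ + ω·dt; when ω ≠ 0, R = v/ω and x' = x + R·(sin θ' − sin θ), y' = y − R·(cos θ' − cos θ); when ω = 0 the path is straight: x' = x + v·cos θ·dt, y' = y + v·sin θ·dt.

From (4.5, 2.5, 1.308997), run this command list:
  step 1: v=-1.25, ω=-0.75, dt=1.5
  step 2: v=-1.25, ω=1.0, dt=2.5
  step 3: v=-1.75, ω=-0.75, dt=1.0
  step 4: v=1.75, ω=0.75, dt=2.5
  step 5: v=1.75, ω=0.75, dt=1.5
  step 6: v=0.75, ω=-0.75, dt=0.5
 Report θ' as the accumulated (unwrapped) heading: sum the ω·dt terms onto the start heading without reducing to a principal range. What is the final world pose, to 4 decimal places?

step 1: θ'=0.1840 (R=1.6667) → pose (3.1951, 1.2928, 0.1840)
step 2: θ'=2.6840 (R=-1.2500) → pose (2.8715, -1.0575, 2.6840)
step 3: θ'=1.9340 (R=2.3333) → pose (4.0218, -2.3218, 1.9340)
step 4: θ'=3.8090 (R=2.3333) → pose (0.3965, -1.3181, 3.8090)
step 5: θ'=4.9340 (R=2.3333) → pose (-0.4356, -3.6636, 4.9340)
step 6: θ'=4.5590 (R=-1.0000) → pose (-0.4229, -4.0362, 4.5590)

(-0.4229, -4.0362, 4.5590)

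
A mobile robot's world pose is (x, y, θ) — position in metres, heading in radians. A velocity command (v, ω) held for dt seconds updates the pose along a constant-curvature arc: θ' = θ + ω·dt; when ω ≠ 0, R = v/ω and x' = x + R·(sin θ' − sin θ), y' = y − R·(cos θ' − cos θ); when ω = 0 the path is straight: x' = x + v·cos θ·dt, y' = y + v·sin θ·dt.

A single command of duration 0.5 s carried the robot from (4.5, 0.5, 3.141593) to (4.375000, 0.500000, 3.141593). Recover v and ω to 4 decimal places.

v = 0.2500, ω = 0.0000

Δθ = 3.141593 − 3.141593 = 0.000000
ω = Δθ/dt = 0.000000/0.5 = 0.0000
ω = 0 → v = (Δx·cos θ + Δy·sin θ)/dt = 0.2500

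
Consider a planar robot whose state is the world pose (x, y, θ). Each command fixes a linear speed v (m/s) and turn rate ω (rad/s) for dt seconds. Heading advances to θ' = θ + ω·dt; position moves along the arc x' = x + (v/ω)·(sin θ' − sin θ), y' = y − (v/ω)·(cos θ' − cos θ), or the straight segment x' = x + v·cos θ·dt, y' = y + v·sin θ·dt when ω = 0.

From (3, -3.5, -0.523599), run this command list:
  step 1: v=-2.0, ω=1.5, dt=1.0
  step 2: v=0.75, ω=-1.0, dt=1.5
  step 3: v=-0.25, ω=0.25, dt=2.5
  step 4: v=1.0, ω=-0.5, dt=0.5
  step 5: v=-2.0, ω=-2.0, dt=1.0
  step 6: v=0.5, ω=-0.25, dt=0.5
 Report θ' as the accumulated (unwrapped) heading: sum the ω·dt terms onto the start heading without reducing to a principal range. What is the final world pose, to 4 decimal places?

(1.2835, -2.2266, -2.2736)

step 1: θ'=0.9764 (R=-1.3333) → pose (1.2287, -3.9080, 0.9764)
step 2: θ'=-0.5236 (R=-0.7500) → pose (2.2250, -3.6785, -0.5236)
step 3: θ'=0.1014 (R=-1.0000) → pose (1.6238, -3.5497, 0.1014)
step 4: θ'=-0.1486 (R=-2.0000) → pose (2.1224, -3.5614, -0.1486)
step 5: θ'=-2.1486 (R=1.0000) → pose (1.4328, -2.0263, -2.1486)
step 6: θ'=-2.2736 (R=-2.0000) → pose (1.2835, -2.2266, -2.2736)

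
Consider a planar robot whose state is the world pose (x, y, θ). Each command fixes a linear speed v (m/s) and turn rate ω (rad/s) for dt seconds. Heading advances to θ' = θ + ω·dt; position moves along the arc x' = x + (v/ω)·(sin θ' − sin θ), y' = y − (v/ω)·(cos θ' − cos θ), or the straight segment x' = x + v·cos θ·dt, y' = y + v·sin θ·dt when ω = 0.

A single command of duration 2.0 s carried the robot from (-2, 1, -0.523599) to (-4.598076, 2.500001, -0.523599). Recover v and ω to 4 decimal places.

Δθ = -0.523599 − -0.523599 = 0.000000
ω = Δθ/dt = 0.000000/2.0 = 0.0000
ω = 0 → v = (Δx·cos θ + Δy·sin θ)/dt = -1.5000

v = -1.5000, ω = 0.0000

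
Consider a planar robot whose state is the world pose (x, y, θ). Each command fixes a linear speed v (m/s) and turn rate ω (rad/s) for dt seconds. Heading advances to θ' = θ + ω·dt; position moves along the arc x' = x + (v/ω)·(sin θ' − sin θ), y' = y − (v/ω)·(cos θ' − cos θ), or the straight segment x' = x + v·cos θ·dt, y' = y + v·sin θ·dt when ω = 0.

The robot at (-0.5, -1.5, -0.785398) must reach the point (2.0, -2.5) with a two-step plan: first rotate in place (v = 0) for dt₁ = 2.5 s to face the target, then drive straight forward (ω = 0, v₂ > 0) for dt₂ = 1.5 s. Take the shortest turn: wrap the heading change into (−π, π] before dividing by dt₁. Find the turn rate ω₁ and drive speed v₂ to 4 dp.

heading to target = atan2(-2.5−-1.5, 2−-0.5) = -0.3805
Δθ = wrap(-0.3805 − -0.7854) = 0.4049; ω₁ = Δθ/dt₁ = 0.1620
distance = √((2−-0.5)² + (-2.5−-1.5)²) = 2.6926; v₂ = distance/dt₂ = 1.7951

ω₁ = 0.1620, v₂ = 1.7951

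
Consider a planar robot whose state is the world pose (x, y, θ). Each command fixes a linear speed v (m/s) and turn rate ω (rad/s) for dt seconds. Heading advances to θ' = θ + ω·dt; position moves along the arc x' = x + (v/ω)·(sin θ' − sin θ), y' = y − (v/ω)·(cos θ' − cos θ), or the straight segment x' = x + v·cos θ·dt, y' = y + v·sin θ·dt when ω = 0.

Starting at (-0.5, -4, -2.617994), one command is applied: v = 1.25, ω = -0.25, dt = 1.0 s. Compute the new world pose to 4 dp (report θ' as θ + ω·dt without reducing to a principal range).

(-1.6490, -4.4839, -2.8680)

θ' = -2.6180 + -0.25·1.0 = -2.8680
R = v/ω = 1.25/-0.25 = -5.0000
x' = -0.5 + -5.0000·(sin -2.8680 − sin -2.6180) = -1.6490
y' = -4 − -5.0000·(cos -2.8680 − cos -2.6180) = -4.4839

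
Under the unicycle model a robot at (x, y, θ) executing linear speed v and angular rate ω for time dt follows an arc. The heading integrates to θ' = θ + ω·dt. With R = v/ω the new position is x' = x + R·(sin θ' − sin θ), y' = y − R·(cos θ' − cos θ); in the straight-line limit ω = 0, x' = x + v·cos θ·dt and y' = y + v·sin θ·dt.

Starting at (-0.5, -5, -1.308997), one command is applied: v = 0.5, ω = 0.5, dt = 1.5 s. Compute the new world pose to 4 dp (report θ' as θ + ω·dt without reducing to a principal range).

θ' = -1.3090 + 0.5·1.5 = -0.5590
R = v/ω = 0.5/0.5 = 1.0000
x' = -0.5 + 1.0000·(sin -0.5590 − sin -1.3090) = -0.0644
y' = -5 − 1.0000·(cos -0.5590 − cos -1.3090) = -5.5890

(-0.0644, -5.5890, -0.5590)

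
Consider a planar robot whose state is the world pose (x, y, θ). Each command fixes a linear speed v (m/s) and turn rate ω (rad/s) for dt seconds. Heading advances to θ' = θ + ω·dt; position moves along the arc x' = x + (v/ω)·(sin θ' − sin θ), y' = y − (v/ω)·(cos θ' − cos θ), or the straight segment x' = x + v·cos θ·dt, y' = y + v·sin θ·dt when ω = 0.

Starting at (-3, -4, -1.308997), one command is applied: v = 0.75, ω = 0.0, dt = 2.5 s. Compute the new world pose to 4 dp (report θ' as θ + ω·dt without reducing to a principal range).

(-2.5147, -5.8111, -1.3090)

θ' = -1.3090 + 0.0·2.5 = -1.3090
ω = 0 → straight: x' = -3 + 0.75·cos(-1.3090)·2.5 = -2.5147
y' = -4 + 0.75·sin(-1.3090)·2.5 = -5.8111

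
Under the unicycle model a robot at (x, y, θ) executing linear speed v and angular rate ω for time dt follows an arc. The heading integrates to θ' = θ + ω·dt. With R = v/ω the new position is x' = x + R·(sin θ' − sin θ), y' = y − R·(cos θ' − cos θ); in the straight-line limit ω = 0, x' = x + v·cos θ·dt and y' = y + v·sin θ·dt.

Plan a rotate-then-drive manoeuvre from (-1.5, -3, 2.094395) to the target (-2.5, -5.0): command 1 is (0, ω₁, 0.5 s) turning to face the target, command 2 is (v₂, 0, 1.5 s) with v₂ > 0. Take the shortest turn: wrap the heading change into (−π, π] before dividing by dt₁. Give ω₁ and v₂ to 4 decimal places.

ω₁ = 4.3087, v₂ = 1.4907

heading to target = atan2(-5−-3, -2.5−-1.5) = -2.0344
Δθ = wrap(-2.0344 − 2.0944) = 2.1543; ω₁ = Δθ/dt₁ = 4.3087
distance = √((-2.5−-1.5)² + (-5−-3)²) = 2.2361; v₂ = distance/dt₂ = 1.4907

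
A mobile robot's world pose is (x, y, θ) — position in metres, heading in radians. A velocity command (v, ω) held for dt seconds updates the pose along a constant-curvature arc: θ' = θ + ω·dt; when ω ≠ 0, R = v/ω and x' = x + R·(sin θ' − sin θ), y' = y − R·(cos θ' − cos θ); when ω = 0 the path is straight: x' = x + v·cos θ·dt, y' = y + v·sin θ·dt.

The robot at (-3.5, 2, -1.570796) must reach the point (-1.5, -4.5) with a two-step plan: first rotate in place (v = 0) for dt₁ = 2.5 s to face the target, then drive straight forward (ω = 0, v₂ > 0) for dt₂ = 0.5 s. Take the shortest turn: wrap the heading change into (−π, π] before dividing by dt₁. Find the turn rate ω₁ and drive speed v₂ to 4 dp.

ω₁ = 0.1194, v₂ = 13.6015

heading to target = atan2(-4.5−2, -1.5−-3.5) = -1.2723
Δθ = wrap(-1.2723 − -1.5708) = 0.2985; ω₁ = Δθ/dt₁ = 0.1194
distance = √((-1.5−-3.5)² + (-4.5−2)²) = 6.8007; v₂ = distance/dt₂ = 13.6015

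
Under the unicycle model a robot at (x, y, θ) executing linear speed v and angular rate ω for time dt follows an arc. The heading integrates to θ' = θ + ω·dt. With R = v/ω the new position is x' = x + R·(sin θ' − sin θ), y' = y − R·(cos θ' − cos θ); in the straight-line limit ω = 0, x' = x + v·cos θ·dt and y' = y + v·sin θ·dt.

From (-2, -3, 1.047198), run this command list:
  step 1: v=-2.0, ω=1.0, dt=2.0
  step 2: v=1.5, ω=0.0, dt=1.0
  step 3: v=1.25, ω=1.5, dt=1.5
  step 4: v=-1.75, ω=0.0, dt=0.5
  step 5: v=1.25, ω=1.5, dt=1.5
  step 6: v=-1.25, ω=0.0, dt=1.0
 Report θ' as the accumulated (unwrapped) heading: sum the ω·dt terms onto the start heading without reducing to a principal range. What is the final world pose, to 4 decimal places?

(-2.0944, -7.3930, 7.5472)

step 1: θ'=3.0472 (R=-2.0000) → pose (-0.4565, -5.9911, 3.0472)
step 2: θ'=3.0472 (straight) → pose (-1.9498, -5.8497, 3.0472)
step 3: θ'=5.2972 (R=0.8333) → pose (-2.7232, -7.1394, 5.2972)
step 4: θ'=5.2972 (straight) → pose (-3.2062, -6.4098, 5.2972)
step 5: θ'=7.5472 (R=0.8333) → pose (-1.7169, -6.2014, 7.5472)
step 6: θ'=7.5472 (straight) → pose (-2.0944, -7.3930, 7.5472)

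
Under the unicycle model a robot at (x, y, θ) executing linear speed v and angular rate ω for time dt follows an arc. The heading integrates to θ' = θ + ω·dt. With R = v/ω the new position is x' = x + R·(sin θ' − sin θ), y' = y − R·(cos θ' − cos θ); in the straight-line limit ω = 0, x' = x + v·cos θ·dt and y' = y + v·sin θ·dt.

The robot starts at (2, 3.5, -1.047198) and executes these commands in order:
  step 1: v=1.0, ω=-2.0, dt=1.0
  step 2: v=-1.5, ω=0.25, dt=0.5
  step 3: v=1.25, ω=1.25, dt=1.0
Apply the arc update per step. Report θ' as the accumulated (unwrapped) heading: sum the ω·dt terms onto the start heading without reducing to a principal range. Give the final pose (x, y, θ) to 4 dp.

(1.5772, 1.9945, -1.6722)

step 1: θ'=-3.0472 (R=-0.5000) → pose (1.6141, 2.7522, -3.0472)
step 2: θ'=-2.9222 (R=-6.0000) → pose (2.3544, 2.8693, -2.9222)
step 3: θ'=-1.6722 (R=1.0000) → pose (1.5772, 1.9945, -1.6722)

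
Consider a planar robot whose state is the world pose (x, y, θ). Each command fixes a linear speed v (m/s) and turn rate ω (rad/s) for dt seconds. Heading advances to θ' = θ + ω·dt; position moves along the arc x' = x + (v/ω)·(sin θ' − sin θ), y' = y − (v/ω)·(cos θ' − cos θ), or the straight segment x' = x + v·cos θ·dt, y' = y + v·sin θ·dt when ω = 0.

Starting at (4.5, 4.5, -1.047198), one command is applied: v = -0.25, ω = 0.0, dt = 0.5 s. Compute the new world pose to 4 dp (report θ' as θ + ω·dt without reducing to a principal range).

(4.4375, 4.6083, -1.0472)

θ' = -1.0472 + 0.0·0.5 = -1.0472
ω = 0 → straight: x' = 4.5 + -0.25·cos(-1.0472)·0.5 = 4.4375
y' = 4.5 + -0.25·sin(-1.0472)·0.5 = 4.6083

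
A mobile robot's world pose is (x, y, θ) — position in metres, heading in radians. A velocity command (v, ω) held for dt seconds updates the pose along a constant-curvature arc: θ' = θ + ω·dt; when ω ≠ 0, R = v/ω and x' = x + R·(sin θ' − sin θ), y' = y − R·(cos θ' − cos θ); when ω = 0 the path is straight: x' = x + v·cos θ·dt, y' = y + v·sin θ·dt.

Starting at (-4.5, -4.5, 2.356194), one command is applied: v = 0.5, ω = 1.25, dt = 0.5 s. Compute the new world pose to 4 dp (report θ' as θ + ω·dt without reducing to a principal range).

θ' = 2.3562 + 1.25·0.5 = 2.9812
R = v/ω = 0.5/1.25 = 0.4000
x' = -4.5 + 0.4000·(sin 2.9812 − sin 2.3562) = -4.7190
y' = -4.5 − 0.4000·(cos 2.9812 − cos 2.3562) = -4.3880

(-4.7190, -4.3880, 2.9812)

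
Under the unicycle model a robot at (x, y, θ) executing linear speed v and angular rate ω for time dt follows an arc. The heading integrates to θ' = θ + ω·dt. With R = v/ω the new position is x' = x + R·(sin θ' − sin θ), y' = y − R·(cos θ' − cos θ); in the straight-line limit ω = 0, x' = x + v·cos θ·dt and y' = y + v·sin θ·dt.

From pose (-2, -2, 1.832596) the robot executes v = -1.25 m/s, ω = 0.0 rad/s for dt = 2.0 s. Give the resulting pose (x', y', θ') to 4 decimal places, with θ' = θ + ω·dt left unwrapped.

θ' = 1.8326 + 0.0·2.0 = 1.8326
ω = 0 → straight: x' = -2 + -1.25·cos(1.8326)·2.0 = -1.3530
y' = -2 + -1.25·sin(1.8326)·2.0 = -4.4148

(-1.3530, -4.4148, 1.8326)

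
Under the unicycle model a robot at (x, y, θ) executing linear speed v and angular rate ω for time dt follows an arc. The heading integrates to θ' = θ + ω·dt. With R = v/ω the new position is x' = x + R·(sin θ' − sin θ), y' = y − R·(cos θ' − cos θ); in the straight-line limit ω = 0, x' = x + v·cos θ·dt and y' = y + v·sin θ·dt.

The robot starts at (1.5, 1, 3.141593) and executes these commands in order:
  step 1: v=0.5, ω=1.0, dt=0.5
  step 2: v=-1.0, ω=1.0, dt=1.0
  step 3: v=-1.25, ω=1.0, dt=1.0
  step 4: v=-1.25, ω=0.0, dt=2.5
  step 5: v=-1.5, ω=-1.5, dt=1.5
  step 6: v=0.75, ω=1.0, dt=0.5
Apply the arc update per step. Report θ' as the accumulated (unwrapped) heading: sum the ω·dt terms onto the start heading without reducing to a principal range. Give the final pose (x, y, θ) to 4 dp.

(-1.1986, 6.2979, 3.8916)

step 1: θ'=3.6416 (R=0.5000) → pose (1.2603, 0.9388, 3.6416)
step 2: θ'=4.6416 (R=-1.0000) → pose (1.7784, 1.7456, 4.6416)
step 3: θ'=5.6416 (R=-1.2500) → pose (1.2796, 2.8355, 5.6416)
step 4: θ'=5.6416 (straight) → pose (-1.2240, 4.7057, 5.6416)
step 5: θ'=3.3916 (R=1.0000) → pose (-0.8729, 6.4758, 3.3916)
step 6: θ'=3.8916 (R=0.7500) → pose (-1.1986, 6.2979, 3.8916)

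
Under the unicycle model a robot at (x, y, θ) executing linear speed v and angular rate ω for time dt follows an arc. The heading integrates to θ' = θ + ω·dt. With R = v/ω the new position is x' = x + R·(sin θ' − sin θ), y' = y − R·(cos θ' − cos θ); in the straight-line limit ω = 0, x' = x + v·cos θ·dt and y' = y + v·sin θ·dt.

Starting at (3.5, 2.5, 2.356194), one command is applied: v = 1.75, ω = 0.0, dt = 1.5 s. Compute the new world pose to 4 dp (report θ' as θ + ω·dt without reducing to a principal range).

θ' = 2.3562 + 0.0·1.5 = 2.3562
ω = 0 → straight: x' = 3.5 + 1.75·cos(2.3562)·1.5 = 1.6438
y' = 2.5 + 1.75·sin(2.3562)·1.5 = 4.3562

(1.6438, 4.3562, 2.3562)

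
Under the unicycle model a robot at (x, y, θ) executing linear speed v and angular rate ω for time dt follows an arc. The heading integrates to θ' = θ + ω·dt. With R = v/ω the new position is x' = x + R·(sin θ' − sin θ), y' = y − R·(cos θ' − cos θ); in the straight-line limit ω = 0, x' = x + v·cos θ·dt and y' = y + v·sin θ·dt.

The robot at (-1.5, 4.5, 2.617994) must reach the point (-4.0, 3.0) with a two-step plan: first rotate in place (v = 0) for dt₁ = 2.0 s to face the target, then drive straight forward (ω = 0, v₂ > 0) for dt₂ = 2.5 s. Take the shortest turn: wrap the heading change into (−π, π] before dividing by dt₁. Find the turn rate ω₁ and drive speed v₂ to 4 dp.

ω₁ = 0.5320, v₂ = 1.1662

heading to target = atan2(3−4.5, -4−-1.5) = -2.6012
Δθ = wrap(-2.6012 − 2.6180) = 1.0640; ω₁ = Δθ/dt₁ = 0.5320
distance = √((-4−-1.5)² + (3−4.5)²) = 2.9155; v₂ = distance/dt₂ = 1.1662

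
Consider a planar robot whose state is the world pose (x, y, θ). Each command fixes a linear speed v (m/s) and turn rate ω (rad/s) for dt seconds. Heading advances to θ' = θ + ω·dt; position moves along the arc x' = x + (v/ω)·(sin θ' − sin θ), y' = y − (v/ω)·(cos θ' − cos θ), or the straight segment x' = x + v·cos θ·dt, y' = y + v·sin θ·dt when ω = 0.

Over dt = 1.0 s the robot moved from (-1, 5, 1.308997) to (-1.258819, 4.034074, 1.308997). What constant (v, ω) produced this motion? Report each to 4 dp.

Δθ = 1.308997 − 1.308997 = 0.000000
ω = Δθ/dt = 0.000000/1.0 = 0.0000
ω = 0 → v = (Δx·cos θ + Δy·sin θ)/dt = -1.0000

v = -1.0000, ω = 0.0000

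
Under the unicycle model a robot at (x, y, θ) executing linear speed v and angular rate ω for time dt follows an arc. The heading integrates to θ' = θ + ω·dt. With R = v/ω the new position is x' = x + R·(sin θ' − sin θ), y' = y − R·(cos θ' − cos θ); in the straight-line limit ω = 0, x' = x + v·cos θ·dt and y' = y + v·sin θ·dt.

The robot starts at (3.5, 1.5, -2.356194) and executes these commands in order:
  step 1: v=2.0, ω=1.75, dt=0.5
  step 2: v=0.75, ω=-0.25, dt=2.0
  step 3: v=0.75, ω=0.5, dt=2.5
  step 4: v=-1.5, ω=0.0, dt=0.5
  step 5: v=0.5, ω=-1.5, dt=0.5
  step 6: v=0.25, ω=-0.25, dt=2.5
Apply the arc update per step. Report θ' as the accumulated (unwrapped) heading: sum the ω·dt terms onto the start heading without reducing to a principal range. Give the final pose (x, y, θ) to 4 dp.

step 1: θ'=-1.4812 (R=1.1429) → pose (3.1698, 0.5896, -1.4812)
step 2: θ'=-1.9812 (R=-3.0000) → pose (2.9328, -0.8758, -1.9812)
step 3: θ'=-0.7312 (R=1.5000) → pose (3.3066, -2.5908, -0.7312)
step 4: θ'=-0.7312 (straight) → pose (2.7483, -2.0900, -0.7312)
step 5: θ'=-1.4812 (R=-0.3333) → pose (2.8577, -2.3083, -1.4812)
step 6: θ'=-2.1062 (R=-1.0000) → pose (2.7218, -2.9079, -2.1062)

(2.7218, -2.9079, -2.1062)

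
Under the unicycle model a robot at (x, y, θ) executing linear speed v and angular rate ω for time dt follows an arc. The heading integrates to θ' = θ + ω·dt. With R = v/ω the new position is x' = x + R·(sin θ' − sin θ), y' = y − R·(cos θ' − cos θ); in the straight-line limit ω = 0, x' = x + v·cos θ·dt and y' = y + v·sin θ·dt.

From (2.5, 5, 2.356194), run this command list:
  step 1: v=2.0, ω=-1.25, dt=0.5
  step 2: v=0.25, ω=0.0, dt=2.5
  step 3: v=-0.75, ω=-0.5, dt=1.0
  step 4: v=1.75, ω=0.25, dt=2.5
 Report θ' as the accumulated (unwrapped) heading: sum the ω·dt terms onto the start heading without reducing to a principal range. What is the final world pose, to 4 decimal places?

(2.0023, 10.0561, 1.8562)

step 1: θ'=1.7312 (R=-1.6000) → pose (2.0519, 5.8758, 1.7312)
step 2: θ'=1.7312 (straight) → pose (1.9521, 6.4928, 1.7312)
step 3: θ'=1.2312 (R=1.5000) → pose (1.8857, 5.7536, 1.2312)
step 4: θ'=1.8562 (R=7.0000) → pose (2.0023, 10.0561, 1.8562)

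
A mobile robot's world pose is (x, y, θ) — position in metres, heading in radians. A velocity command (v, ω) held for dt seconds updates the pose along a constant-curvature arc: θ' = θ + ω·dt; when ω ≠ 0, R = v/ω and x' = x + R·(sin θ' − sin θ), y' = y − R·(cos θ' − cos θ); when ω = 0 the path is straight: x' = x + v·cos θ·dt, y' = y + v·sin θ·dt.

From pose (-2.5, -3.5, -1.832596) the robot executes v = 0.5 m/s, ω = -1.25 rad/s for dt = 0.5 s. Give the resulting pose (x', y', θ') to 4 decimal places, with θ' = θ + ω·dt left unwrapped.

(-2.6336, -3.7065, -2.4576)

θ' = -1.8326 + -1.25·0.5 = -2.4576
R = v/ω = 0.5/-1.25 = -0.4000
x' = -2.5 + -0.4000·(sin -2.4576 − sin -1.8326) = -2.6336
y' = -3.5 − -0.4000·(cos -2.4576 − cos -1.8326) = -3.7065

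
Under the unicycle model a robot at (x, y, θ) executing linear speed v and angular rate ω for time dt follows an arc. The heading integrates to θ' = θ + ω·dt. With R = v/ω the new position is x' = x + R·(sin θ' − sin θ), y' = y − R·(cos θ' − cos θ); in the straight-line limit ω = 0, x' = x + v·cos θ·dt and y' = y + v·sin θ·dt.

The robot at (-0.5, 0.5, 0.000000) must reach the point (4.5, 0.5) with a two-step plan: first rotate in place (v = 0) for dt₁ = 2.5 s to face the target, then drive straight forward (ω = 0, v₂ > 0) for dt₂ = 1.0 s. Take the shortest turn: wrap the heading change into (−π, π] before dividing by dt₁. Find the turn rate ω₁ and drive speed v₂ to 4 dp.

heading to target = atan2(0.5−0.5, 4.5−-0.5) = 0.0000
Δθ = wrap(0.0000 − 0.0000) = 0.0000; ω₁ = Δθ/dt₁ = 0.0000
distance = √((4.5−-0.5)² + (0.5−0.5)²) = 5.0000; v₂ = distance/dt₂ = 5.0000

ω₁ = 0.0000, v₂ = 5.0000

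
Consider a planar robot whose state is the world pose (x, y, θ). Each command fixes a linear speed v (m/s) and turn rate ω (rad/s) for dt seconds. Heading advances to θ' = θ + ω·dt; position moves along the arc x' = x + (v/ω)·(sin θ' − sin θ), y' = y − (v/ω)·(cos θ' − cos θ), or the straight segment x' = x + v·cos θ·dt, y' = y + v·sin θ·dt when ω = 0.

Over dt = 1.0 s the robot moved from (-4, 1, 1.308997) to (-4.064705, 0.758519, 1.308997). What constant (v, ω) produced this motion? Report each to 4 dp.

v = -0.2500, ω = 0.0000

Δθ = 1.308997 − 1.308997 = 0.000000
ω = Δθ/dt = 0.000000/1.0 = 0.0000
ω = 0 → v = (Δx·cos θ + Δy·sin θ)/dt = -0.2500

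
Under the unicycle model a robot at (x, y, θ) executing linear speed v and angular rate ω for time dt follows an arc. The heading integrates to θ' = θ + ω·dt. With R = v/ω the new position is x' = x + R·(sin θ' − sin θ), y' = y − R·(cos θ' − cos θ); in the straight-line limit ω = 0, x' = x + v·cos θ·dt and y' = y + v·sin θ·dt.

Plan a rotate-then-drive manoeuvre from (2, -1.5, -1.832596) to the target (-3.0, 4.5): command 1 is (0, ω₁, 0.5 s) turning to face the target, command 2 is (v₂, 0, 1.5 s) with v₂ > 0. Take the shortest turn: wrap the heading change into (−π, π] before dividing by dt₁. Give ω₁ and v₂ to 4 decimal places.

ω₁ = -4.3701, v₂ = 5.2068

heading to target = atan2(4.5−-1.5, -3−2) = 2.2655
Δθ = wrap(2.2655 − -1.8326) = -2.1851; ω₁ = Δθ/dt₁ = -4.3701
distance = √((-3−2)² + (4.5−-1.5)²) = 7.8102; v₂ = distance/dt₂ = 5.2068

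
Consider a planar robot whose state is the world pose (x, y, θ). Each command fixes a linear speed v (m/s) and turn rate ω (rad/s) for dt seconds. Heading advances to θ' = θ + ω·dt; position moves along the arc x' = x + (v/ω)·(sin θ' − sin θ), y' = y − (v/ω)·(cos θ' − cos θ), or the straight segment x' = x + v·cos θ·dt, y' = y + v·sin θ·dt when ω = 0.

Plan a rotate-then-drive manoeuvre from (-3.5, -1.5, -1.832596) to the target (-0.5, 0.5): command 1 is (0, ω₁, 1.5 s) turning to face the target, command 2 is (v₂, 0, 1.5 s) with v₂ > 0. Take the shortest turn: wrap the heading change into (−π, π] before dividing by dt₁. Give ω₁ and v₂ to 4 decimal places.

heading to target = atan2(0.5−-1.5, -0.5−-3.5) = 0.5880
Δθ = wrap(0.5880 − -1.8326) = 2.4206; ω₁ = Δθ/dt₁ = 1.6137
distance = √((-0.5−-3.5)² + (0.5−-1.5)²) = 3.6056; v₂ = distance/dt₂ = 2.4037

ω₁ = 1.6137, v₂ = 2.4037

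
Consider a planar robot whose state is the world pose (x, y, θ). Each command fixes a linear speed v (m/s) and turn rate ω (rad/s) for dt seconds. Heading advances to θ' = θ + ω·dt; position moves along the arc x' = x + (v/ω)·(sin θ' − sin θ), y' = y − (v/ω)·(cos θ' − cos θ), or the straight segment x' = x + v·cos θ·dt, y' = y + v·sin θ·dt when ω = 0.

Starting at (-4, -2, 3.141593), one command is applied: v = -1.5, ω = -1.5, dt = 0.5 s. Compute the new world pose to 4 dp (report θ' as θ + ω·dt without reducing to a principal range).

θ' = 3.1416 + -1.5·0.5 = 2.3916
R = v/ω = -1.5/-1.5 = 1.0000
x' = -4 + 1.0000·(sin 2.3916 − sin 3.1416) = -3.3184
y' = -2 − 1.0000·(cos 2.3916 − cos 3.1416) = -2.2683

(-3.3184, -2.2683, 2.3916)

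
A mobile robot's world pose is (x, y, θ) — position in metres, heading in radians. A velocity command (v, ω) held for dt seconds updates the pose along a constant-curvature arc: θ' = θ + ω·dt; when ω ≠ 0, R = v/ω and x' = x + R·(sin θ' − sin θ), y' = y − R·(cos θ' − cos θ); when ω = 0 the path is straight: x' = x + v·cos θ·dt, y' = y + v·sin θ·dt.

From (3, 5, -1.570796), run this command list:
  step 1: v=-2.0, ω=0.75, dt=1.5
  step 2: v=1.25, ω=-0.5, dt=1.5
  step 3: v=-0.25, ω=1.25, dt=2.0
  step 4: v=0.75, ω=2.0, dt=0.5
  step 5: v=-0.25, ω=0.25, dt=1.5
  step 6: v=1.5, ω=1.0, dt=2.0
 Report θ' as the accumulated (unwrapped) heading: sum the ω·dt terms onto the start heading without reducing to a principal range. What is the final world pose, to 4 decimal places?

step 1: θ'=-0.4458 (R=-2.6667) → pose (1.4831, 7.4060, -0.4458)
step 2: θ'=-1.1958 (R=-2.5000) → pose (2.7315, 6.0661, -1.1958)
step 3: θ'=1.3042 (R=-0.2000) → pose (2.3524, 6.0455, 1.3042)
step 4: θ'=2.3042 (R=0.3750) → pose (2.2693, 6.3953, 2.3042)
step 5: θ'=2.6792 (R=-1.0000) → pose (2.5661, 6.1697, 2.6792)
step 6: θ'=4.6792 (R=1.5000) → pose (0.3978, 4.8770, 4.6792)

(0.3978, 4.8770, 4.6792)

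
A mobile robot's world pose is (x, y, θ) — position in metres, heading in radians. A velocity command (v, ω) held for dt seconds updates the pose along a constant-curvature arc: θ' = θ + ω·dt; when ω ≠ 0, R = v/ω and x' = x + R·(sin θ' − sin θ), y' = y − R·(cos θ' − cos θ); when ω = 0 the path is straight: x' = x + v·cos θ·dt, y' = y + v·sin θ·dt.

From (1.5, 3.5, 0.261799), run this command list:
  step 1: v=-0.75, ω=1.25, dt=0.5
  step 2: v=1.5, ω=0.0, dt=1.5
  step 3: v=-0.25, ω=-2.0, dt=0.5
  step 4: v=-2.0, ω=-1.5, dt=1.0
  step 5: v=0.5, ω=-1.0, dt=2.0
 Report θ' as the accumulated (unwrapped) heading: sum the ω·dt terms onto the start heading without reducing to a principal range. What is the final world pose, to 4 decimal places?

step 1: θ'=0.8868 (R=-0.6000) → pose (1.1903, 3.2996, 0.8868)
step 2: θ'=0.8868 (straight) → pose (2.6120, 5.0435, 0.8868)
step 3: θ'=-0.1132 (R=0.1250) → pose (2.5010, 4.9982, -0.1132)
step 4: θ'=-1.6132 (R=1.3333) → pose (1.3195, 6.3796, -1.6132)
step 5: θ'=-3.6132 (R=-0.5000) → pose (0.5928, 5.9553, -3.6132)

(0.5928, 5.9553, -3.6132)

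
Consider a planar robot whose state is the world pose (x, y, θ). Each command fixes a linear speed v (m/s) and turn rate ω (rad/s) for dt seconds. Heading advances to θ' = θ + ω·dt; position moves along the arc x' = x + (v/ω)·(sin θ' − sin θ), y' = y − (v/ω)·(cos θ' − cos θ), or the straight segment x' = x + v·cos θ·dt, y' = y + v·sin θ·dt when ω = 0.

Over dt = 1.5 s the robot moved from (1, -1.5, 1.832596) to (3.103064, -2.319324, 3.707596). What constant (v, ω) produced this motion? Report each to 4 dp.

v = -1.7500, ω = 1.2500

Δθ = 3.707596 − 1.832596 = 1.875000
ω = Δθ/dt = 1.875000/1.5 = 1.2500
R = Δx/(sin θ' − sin θ) = -1.4000
v = R·ω = -1.4000·1.2500 = -1.7500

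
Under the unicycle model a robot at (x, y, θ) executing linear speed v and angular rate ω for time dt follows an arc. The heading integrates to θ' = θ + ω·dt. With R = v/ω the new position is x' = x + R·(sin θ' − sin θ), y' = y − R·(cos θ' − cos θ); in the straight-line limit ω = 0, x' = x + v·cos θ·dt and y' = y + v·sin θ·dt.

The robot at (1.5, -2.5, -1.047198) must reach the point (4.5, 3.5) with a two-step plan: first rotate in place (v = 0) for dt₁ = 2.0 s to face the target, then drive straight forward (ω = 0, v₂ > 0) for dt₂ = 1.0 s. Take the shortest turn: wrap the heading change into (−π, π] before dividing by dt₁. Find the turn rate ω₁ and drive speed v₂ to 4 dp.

heading to target = atan2(3.5−-2.5, 4.5−1.5) = 1.1071
Δθ = wrap(1.1071 − -1.0472) = 2.1543; ω₁ = Δθ/dt₁ = 1.0772
distance = √((4.5−1.5)² + (3.5−-2.5)²) = 6.7082; v₂ = distance/dt₂ = 6.7082

ω₁ = 1.0772, v₂ = 6.7082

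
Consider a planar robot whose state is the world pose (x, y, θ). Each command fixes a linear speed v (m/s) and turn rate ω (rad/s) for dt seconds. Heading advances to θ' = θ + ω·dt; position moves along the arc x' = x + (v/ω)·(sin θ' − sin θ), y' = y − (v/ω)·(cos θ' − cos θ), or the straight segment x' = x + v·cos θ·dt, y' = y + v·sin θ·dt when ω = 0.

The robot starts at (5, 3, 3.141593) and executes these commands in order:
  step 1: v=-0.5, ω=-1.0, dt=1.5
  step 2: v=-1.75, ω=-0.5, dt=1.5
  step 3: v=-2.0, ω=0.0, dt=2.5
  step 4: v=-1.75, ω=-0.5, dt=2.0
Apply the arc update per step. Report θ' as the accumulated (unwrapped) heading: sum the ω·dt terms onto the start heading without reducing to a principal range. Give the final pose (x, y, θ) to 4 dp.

step 1: θ'=1.6416 (R=0.5000) → pose (5.4987, 2.5354, 1.6416)
step 2: θ'=0.8916 (R=3.5000) → pose (4.7308, 0.0892, 0.8916)
step 3: θ'=0.8916 (straight) → pose (1.5899, -3.8012, 0.8916)
step 4: θ'=-0.1084 (R=3.5000) → pose (-1.5120, -5.0820, -0.1084)

(-1.5120, -5.0820, -0.1084)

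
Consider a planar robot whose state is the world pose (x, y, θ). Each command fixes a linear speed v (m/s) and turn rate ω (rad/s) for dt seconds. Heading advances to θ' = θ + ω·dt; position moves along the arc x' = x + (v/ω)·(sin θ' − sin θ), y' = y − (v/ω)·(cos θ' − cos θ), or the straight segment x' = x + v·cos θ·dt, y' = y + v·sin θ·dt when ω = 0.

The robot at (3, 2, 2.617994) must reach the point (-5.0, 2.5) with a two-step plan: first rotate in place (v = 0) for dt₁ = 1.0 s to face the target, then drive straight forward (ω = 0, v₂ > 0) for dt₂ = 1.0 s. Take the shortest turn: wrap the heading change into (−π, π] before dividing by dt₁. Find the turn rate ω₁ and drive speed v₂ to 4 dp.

ω₁ = 0.4612, v₂ = 8.0156

heading to target = atan2(2.5−2, -5−3) = 3.0792
Δθ = wrap(3.0792 − 2.6180) = 0.4612; ω₁ = Δθ/dt₁ = 0.4612
distance = √((-5−3)² + (2.5−2)²) = 8.0156; v₂ = distance/dt₂ = 8.0156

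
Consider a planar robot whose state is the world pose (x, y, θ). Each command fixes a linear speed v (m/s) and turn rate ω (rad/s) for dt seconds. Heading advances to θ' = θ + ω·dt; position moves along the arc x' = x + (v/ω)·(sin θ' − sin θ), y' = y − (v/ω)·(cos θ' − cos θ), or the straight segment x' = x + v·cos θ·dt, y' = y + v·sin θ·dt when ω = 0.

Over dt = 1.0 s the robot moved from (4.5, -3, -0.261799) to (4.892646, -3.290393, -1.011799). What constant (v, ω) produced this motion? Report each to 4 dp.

v = 0.5000, ω = -0.7500

Δθ = -1.011799 − -0.261799 = -0.750000
ω = Δθ/dt = -0.750000/1.0 = -0.7500
R = Δx/(sin θ' − sin θ) = -0.6667
v = R·ω = -0.6667·-0.7500 = 0.5000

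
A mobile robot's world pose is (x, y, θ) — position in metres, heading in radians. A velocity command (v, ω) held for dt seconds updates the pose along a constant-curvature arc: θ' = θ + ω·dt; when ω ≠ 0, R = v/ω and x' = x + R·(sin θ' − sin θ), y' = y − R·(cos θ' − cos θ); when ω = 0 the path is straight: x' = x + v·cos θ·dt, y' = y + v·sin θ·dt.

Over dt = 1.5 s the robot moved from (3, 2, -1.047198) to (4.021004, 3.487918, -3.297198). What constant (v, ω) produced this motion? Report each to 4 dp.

v = -1.5000, ω = -1.5000

Δθ = -3.297198 − -1.047198 = -2.250000
ω = Δθ/dt = -2.250000/1.5 = -1.5000
R = −Δy/(cos θ' − cos θ) = 1.0000
v = R·ω = 1.0000·-1.5000 = -1.5000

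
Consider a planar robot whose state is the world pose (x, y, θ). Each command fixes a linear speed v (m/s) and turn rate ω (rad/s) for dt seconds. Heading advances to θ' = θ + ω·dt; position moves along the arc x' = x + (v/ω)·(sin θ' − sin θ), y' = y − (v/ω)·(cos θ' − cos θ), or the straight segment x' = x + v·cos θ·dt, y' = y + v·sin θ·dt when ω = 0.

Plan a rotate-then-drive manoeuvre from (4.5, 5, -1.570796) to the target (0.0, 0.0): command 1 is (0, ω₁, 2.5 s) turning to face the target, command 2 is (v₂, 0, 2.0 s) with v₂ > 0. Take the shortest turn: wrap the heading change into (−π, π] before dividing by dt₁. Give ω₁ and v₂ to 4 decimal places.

heading to target = atan2(0−5, 0−4.5) = -2.3036
Δθ = wrap(-2.3036 − -1.5708) = -0.7328; ω₁ = Δθ/dt₁ = -0.2931
distance = √((0−4.5)² + (0−5)²) = 6.7268; v₂ = distance/dt₂ = 3.3634

ω₁ = -0.2931, v₂ = 3.3634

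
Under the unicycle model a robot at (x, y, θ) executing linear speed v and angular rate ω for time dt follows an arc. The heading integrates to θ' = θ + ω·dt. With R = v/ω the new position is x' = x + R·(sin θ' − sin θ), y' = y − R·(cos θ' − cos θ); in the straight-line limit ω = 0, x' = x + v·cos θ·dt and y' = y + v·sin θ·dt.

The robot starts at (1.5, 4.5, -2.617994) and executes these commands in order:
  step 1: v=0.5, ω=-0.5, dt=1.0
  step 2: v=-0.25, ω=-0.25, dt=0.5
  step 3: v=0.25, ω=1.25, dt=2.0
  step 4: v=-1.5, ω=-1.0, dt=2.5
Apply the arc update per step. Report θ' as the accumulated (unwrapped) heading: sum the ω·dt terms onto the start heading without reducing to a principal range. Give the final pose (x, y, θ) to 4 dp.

step 1: θ'=-3.1180 (R=-1.0000) → pose (1.0236, 4.3663, -3.1180)
step 2: θ'=-3.2430 (R=1.0000) → pose (1.1484, 4.3614, -3.2430)
step 3: θ'=-0.7430 (R=0.2000) → pose (0.9929, 4.0152, -0.7430)
step 4: θ'=-3.2430 (R=1.5000) → pose (2.1595, 6.6121, -3.2430)

(2.1595, 6.6121, -3.2430)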